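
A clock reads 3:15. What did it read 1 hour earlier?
Starting time: 3:15 = 195 total minutes past 12:00
Subtracting: 1 hour = 60 minutes
195 - 60 = 135 minutes
= 2 hours and 15 minutes past 12:00 = 2:15

Final answer: 2:15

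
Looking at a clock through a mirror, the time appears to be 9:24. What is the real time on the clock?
Reflection across the vertical (12-6) axis maps a hand at angle A degrees to (360 - A) degrees, which sends a reading of T minutes past 12:00 to (720 - T) minutes past 12:00.
Mirror reads 9:24 = 564 minutes past 12:00.
Actual time: (720 - 564) mod 720 = 156 minutes = 2:36.

Final answer: 2:36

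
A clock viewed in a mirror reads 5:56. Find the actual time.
Reflection across the vertical (12-6) axis maps a hand at angle A degrees to (360 - A) degrees, which sends a reading of T minutes past 12:00 to (720 - T) minutes past 12:00.
Mirror reads 5:56 = 356 minutes past 12:00.
Actual time: (720 - 356) mod 720 = 364 minutes = 6:04.

Final answer: 6:04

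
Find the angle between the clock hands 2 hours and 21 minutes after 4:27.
First find the time 2 hours and 21 minutes after 4:27.
Total minutes: 4 x 60 + 27 + 2 x 60 + 21 = 408.
408 mod 720 = 408 minutes = 6:48.
Now compute the angle at 6:48:
Hour hand: 6 x 30 + 48 x 0.5 = 204 degrees
Minute hand: 48 x 6 = 288 degrees
Difference: |204 - 288| = 84 degrees
The angle is 84 degrees

Final answer: 84 degrees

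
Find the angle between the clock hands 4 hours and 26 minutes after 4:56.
First find the time 4 hours and 26 minutes after 4:56.
Total minutes: 4 x 60 + 56 + 4 x 60 + 26 = 562.
562 mod 720 = 562 minutes = 9:22.
Now compute the angle at 9:22:
Hour hand: 9 x 30 + 22 x 0.5 = 281 degrees
Minute hand: 22 x 6 = 132 degrees
Difference: |281 - 132| = 149 degrees
The angle is 149 degrees

Final answer: 149 degrees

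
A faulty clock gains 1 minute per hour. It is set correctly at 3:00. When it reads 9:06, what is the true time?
For every 60 true minutes, the faulty clock advances 61 minutes, so 1 faulty-clock minute corresponds to 60/61 true minutes.
From 3:00 to 9:06 on the faulty dial is 366 minutes.
True elapsed: 366 x 60/61 = 360 minutes = 6 hours.
True time: 3:00 + 6 hours = 9:00.

Final answer: 9:00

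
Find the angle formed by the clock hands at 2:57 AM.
Hour hand position: 2 x 30 + 57 x 0.5 = 88.5 degrees
Minute hand position: 57 x 6 = 342 degrees
Difference: |88.5 - 342| = 253.5 degrees
Since 253.5 > 180, the smaller angle is 360 - 253.5 = 106.5 degrees

Final answer: 106.5 degrees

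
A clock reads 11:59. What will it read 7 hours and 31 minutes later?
Starting time: 11:59
Adding 31 minutes to 59 minutes: 59 + 31 = 90 minutes = 1 hour and 30 minutes
Adding 7 hours: 11 + 7 + 1 (carry) = 19 - 12 = 7
Final time: 7:30

Final answer: 7:30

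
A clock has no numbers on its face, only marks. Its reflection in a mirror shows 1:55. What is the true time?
Reflection across the vertical (12-6) axis maps a hand at angle A degrees to (360 - A) degrees, which sends a reading of T minutes past 12:00 to (720 - T) minutes past 12:00.
Mirror reads 1:55 = 115 minutes past 12:00.
Actual time: (720 - 115) mod 720 = 605 minutes = 10:05.

Final answer: 10:05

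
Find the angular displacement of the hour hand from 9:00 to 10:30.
The hour hand moves 0.5 degrees per minute.
Time elapsed: 10:30 - 9:00 = 90 minutes
Angular displacement: 90 x 0.5 = 45 degrees

Final answer: 45 degrees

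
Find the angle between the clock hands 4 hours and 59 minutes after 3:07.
First find the time 4 hours and 59 minutes after 3:07.
Total minutes: 3 x 60 + 7 + 4 x 60 + 59 = 486.
486 mod 720 = 486 minutes = 8:06.
Now compute the angle at 8:06:
Hour hand: 8 x 30 + 6 x 0.5 = 243 degrees
Minute hand: 6 x 6 = 36 degrees
Difference: |243 - 36| = 207 degrees
Smaller angle: 360 - 207 = 153 degrees

Final answer: 153 degrees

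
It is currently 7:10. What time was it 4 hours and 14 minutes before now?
Starting time: 7:10 = 430 total minutes past 12:00
Subtracting: 4 hours and 14 minutes = 254 minutes
430 - 254 = 176 minutes
= 2 hours and 56 minutes past 12:00 = 2:56

Final answer: 2:56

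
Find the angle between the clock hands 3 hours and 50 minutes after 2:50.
First find the time 3 hours and 50 minutes after 2:50.
Total minutes: 2 x 60 + 50 + 3 x 60 + 50 = 400.
400 mod 720 = 400 minutes = 6:40.
Now compute the angle at 6:40:
Hour hand: 6 x 30 + 40 x 0.5 = 200 degrees
Minute hand: 40 x 6 = 240 degrees
Difference: |200 - 240| = 40 degrees
The angle is 40 degrees

Final answer: 40 degrees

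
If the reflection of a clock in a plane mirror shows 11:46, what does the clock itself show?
Reflection across the vertical (12-6) axis maps a hand at angle A degrees to (360 - A) degrees, which sends a reading of T minutes past 12:00 to (720 - T) minutes past 12:00.
Mirror reads 11:46 = 706 minutes past 12:00.
Actual time: (720 - 706) mod 720 = 14 minutes = 12:14.

Final answer: 12:14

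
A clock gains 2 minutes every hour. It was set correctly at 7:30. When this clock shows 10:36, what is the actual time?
For every 60 true minutes, the faulty clock advances 62 minutes, so 1 faulty-clock minute corresponds to 60/62 true minutes.
From 7:30 to 10:36 on the faulty dial is 186 minutes.
True elapsed: 186 x 60/62 = 180 minutes = 3 hours.
True time: 7:30 + 3 hours = 10:30.

Final answer: 10:30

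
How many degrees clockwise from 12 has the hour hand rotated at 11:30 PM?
The hour hand moves 30 degrees per hour and 0.5 degrees per minute.
At 11:30: (11) x 30 + 30 x 0.5 = 330 + 15 = 345 degrees

Final answer: 345 degrees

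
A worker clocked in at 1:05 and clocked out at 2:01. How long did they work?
From 1:05 to 2:01:
(2 x 60 + 1) - (1 x 60 + 5) = 121 - 65 = 56 minutes
= 56 minutes

Final answer: 56 minutes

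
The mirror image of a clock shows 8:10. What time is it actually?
Reflection across the vertical (12-6) axis maps a hand at angle A degrees to (360 - A) degrees, which sends a reading of T minutes past 12:00 to (720 - T) minutes past 12:00.
Mirror reads 8:10 = 490 minutes past 12:00.
Actual time: (720 - 490) mod 720 = 230 minutes = 3:50.

Final answer: 3:50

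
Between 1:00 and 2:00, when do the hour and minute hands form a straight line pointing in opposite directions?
For hands to be 180 degrees apart: |30H - 5.5t| = 180
With H = 1: t = (30 x 1 + 180)/5.5 = 38.18 or t = (30 x 1 - 180)/5.5 = -27.27
First valid solution (0 < t < 60): t = 38.18 minutes
The hands are opposite at 38.18 minutes past 1:00.

Final answer: 38.18 minutes past 1:00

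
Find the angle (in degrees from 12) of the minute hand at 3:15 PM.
The minute hand moves 6 degrees per minute.
At 3:15: 15 x 6 = 90 degrees

Final answer: 90 degrees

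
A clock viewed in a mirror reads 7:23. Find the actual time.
Reflection across the vertical (12-6) axis maps a hand at angle A degrees to (360 - A) degrees, which sends a reading of T minutes past 12:00 to (720 - T) minutes past 12:00.
Mirror reads 7:23 = 443 minutes past 12:00.
Actual time: (720 - 443) mod 720 = 277 minutes = 4:37.

Final answer: 4:37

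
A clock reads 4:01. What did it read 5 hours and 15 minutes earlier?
Starting time: 4:01 = 241 total minutes past 12:00
Subtracting: 5 hours and 15 minutes = 315 minutes
241 - 315 = -74 (negative, add 12 hours = 720) = 646 minutes
= 10 hours and 46 minutes past 12:00 = 10:46

Final answer: 10:46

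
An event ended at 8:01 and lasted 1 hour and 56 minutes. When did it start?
Starting time: 8:01 = 481 total minutes past 12:00
Subtracting: 1 hour and 56 minutes = 116 minutes
481 - 116 = 365 minutes
= 6 hours and 5 minutes past 12:00 = 6:05

Final answer: 6:05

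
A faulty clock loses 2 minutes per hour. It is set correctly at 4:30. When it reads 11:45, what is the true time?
For every 60 true minutes, the faulty clock advances 58 minutes, so 1 faulty-clock minute corresponds to 60/58 true minutes.
From 4:30 to 11:45 on the faulty dial is 435 minutes.
True elapsed: 435 x 60/58 = 450 minutes = 7 hours and 30 minutes.
True time: 4:30 + 7 hours and 30 minutes = 12:00.

Final answer: 12:00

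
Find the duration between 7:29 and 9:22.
From 7:29 to 9:22:
(9 x 60 + 22) - (7 x 60 + 29) = 562 - 449 = 113 minutes
= 1 hour and 53 minutes

Final answer: 1 hour and 53 minutes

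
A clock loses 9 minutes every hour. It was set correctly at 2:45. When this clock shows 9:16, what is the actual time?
For every 60 true minutes, the faulty clock advances 51 minutes, so 1 faulty-clock minute corresponds to 60/51 true minutes.
From 2:45 to 9:16 on the faulty dial is 391 minutes.
True elapsed: 391 x 60/51 = 460 minutes = 7 hours and 40 minutes.
True time: 2:45 + 7 hours and 40 minutes = 10:25.

Final answer: 10:25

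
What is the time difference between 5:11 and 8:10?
From 5:11 to 8:10:
(8 x 60 + 10) - (5 x 60 + 11) = 490 - 311 = 179 minutes
= 2 hours and 59 minutes

Final answer: 2 hours and 59 minutes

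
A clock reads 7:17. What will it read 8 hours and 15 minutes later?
Starting time: 7:17
Adding 15 minutes to 17 minutes: 17 + 15 = 32 minutes
Adding 8 hours: 7 + 8 = 15 - 12 = 3
Final time: 3:32

Final answer: 3:32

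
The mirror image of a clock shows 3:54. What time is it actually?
Reflection across the vertical (12-6) axis maps a hand at angle A degrees to (360 - A) degrees, which sends a reading of T minutes past 12:00 to (720 - T) minutes past 12:00.
Mirror reads 3:54 = 234 minutes past 12:00.
Actual time: (720 - 234) mod 720 = 486 minutes = 8:06.

Final answer: 8:06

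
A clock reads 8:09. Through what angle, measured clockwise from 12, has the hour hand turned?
The hour hand moves 30 degrees per hour and 0.5 degrees per minute.
At 8:09: (8) x 30 + 9 x 0.5 = 240 + 4.5 = 244.5 degrees

Final answer: 244.5 degrees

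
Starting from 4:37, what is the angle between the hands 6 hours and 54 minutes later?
First find the time 6 hours and 54 minutes after 4:37.
Total minutes: 4 x 60 + 37 + 6 x 60 + 54 = 691.
691 mod 720 = 691 minutes = 11:31.
Now compute the angle at 11:31:
Hour hand: 11 x 30 + 31 x 0.5 = 345.5 degrees
Minute hand: 31 x 6 = 186 degrees
Difference: |345.5 - 186| = 159.5 degrees
The angle is 159.5 degrees

Final answer: 159.5 degrees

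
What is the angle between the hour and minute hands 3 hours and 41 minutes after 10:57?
First find the time 3 hours and 41 minutes after 10:57.
Total minutes: 10 x 60 + 57 + 3 x 60 + 41 = 878.
878 mod 720 = 158 minutes = 2:38.
Now compute the angle at 2:38:
Hour hand: 2 x 30 + 38 x 0.5 = 79 degrees
Minute hand: 38 x 6 = 228 degrees
Difference: |79 - 228| = 149 degrees
The angle is 149 degrees

Final answer: 149 degrees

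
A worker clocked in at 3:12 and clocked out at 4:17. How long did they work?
From 3:12 to 4:17:
(4 x 60 + 17) - (3 x 60 + 12) = 257 - 192 = 65 minutes
= 1 hour and 5 minutes

Final answer: 1 hour and 5 minutes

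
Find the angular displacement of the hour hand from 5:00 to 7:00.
The hour hand moves 0.5 degrees per minute.
Time elapsed: 7:00 - 5:00 = 120 minutes
Angular displacement: 120 x 0.5 = 60 degrees

Final answer: 60 degrees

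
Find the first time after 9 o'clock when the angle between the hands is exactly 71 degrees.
At t minutes past 9:00, the hour hand is at 30 x 9 + 0.5t degrees and the minute hand is at 6t degrees.
The smaller angle between them is 71 degrees when |30H - 5.5t| = 71 or |30H - 5.5t| = 289.
With H = 9, solve 30 x 9 - 5.5t = +/- target for each target:
  t = (30 x 9 - 71) / 5.5 = 36.18
  t = (30 x 9 + 71) / 5.5 = 62 (outside (0, 60))
  t = (30 x 9 - 289) / 5.5 = -3.45 (outside (0, 60))
  t = (30 x 9 + 289) / 5.5 = 101.64 (outside (0, 60))
Valid solutions in (0, 60): {36.18} minutes.
The first occurrence is t = 36.18 minutes.
The hands form a 71-degree angle at 36.18 minutes past 9:00.

Final answer: 36.18 minutes past 9:00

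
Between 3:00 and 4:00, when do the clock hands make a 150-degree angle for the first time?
At t minutes past 3:00, the hour hand is at 30 x 3 + 0.5t degrees and the minute hand is at 6t degrees.
The smaller angle between them is 150 degrees when |30H - 5.5t| = 150 or |30H - 5.5t| = 210.
With H = 3, solve 30 x 3 - 5.5t = +/- target for each target:
  t = (30 x 3 - 150) / 5.5 = -10.91 (outside (0, 60))
  t = (30 x 3 + 150) / 5.5 = 43.64
  t = (30 x 3 - 210) / 5.5 = -21.82 (outside (0, 60))
  t = (30 x 3 + 210) / 5.5 = 54.55
Valid solutions in (0, 60): {43.64, 54.55} minutes.
The first occurrence is t = 43.64 minutes.
The hands form a 150-degree angle at 43.64 minutes past 3:00.

Final answer: 43.64 minutes past 3:00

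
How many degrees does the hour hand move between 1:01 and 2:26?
The hour hand moves 0.5 degrees per minute.
Time elapsed: 2:26 - 1:01 = 85 minutes
Angular displacement: 85 x 0.5 = 42.5 degrees

Final answer: 42.5 degrees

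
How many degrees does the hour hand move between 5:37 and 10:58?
The hour hand moves 0.5 degrees per minute.
Time elapsed: 10:58 - 5:37 = 321 minutes
Angular displacement: 321 x 0.5 = 160.5 degrees

Final answer: 160.5 degrees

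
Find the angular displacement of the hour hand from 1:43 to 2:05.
The hour hand moves 0.5 degrees per minute.
Time elapsed: 2:05 - 1:43 = 22 minutes
Angular displacement: 22 x 0.5 = 11 degrees

Final answer: 11 degrees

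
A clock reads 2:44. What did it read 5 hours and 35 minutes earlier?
Starting time: 2:44 = 164 total minutes past 12:00
Subtracting: 5 hours and 35 minutes = 335 minutes
164 - 335 = -171 (negative, add 12 hours = 720) = 549 minutes
= 9 hours and 9 minutes past 12:00 = 9:09

Final answer: 9:09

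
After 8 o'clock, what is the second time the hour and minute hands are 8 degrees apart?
At t minutes past 8:00, the hour hand is at 30 x 8 + 0.5t degrees and the minute hand is at 6t degrees.
The smaller angle between them is 8 degrees when |30H - 5.5t| = 8 or |30H - 5.5t| = 352.
With H = 8, solve 30 x 8 - 5.5t = +/- target for each target:
  t = (30 x 8 - 8) / 5.5 = 42.18
  t = (30 x 8 + 8) / 5.5 = 45.09
  t = (30 x 8 - 352) / 5.5 = -20.36 (outside (0, 60))
  t = (30 x 8 + 352) / 5.5 = 107.64 (outside (0, 60))
Valid solutions in (0, 60): {42.18, 45.09} minutes.
The second occurrence is t = 45.09 minutes.
The hands form a 8-degree angle at 45.09 minutes past 8:00.

Final answer: 45.09 minutes past 8:00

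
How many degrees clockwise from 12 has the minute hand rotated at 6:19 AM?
The minute hand moves 6 degrees per minute.
At 6:19: 19 x 6 = 114 degrees

Final answer: 114 degrees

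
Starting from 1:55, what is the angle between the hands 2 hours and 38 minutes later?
First find the time 2 hours and 38 minutes after 1:55.
Total minutes: 1 x 60 + 55 + 2 x 60 + 38 = 273.
273 mod 720 = 273 minutes = 4:33.
Now compute the angle at 4:33:
Hour hand: 4 x 30 + 33 x 0.5 = 136.5 degrees
Minute hand: 33 x 6 = 198 degrees
Difference: |136.5 - 198| = 61.5 degrees
The angle is 61.5 degrees

Final answer: 61.5 degrees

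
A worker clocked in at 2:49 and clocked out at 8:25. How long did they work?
From 2:49 to 8:25:
(8 x 60 + 25) - (2 x 60 + 49) = 505 - 169 = 336 minutes
= 5 hours and 36 minutes

Final answer: 5 hours and 36 minutes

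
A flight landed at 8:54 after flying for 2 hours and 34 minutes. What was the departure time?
Starting time: 8:54 = 534 total minutes past 12:00
Subtracting: 2 hours and 34 minutes = 154 minutes
534 - 154 = 380 minutes
= 6 hours and 20 minutes past 12:00 = 6:20

Final answer: 6:20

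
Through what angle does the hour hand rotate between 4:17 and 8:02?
The hour hand moves 0.5 degrees per minute.
Time elapsed: 8:02 - 4:17 = 225 minutes
Angular displacement: 225 x 0.5 = 112.5 degrees

Final answer: 112.5 degrees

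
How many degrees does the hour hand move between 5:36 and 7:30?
The hour hand moves 0.5 degrees per minute.
Time elapsed: 7:30 - 5:36 = 114 minutes
Angular displacement: 114 x 0.5 = 57 degrees

Final answer: 57 degrees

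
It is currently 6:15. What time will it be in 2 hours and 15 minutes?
Starting time: 6:15
Adding 15 minutes to 15 minutes: 15 + 15 = 30 minutes
Adding 2 hours: 6 + 2 = 8
Final time: 8:30

Final answer: 8:30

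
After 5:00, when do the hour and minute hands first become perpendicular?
At t minutes past 5:00, the hour hand is at 30 x 5 + 0.5t degrees and the minute hand is at 6t degrees.
The smaller angle between them is 90 degrees when |30H - 5.5t| = 90 or |30H - 5.5t| = 270.
With H = 5, solve 30 x 5 - 5.5t = +/- target for each target:
  t = (30 x 5 - 90) / 5.5 = 10.91
  t = (30 x 5 + 90) / 5.5 = 43.64
  t = (30 x 5 - 270) / 5.5 = -21.82 (outside (0, 60))
  t = (30 x 5 + 270) / 5.5 = 76.36 (outside (0, 60))
Valid solutions in (0, 60): {10.91, 43.64} minutes.
First occurrence: t = 10.91 minutes.
The hands are at right angles at 10.91 minutes past 5:00.

Final answer: 10.91 minutes past 5:00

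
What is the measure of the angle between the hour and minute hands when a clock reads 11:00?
Hour hand position: 11 x 30 + 0 x 0.5 = 330 degrees
Minute hand position: 0 x 6 = 0 degrees
Difference: |330 - 0| = 330 degrees
Since 330 > 180, the smaller angle is 360 - 330 = 30 degrees

Final answer: 30 degrees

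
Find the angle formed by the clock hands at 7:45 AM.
Hour hand position: 7 x 30 + 45 x 0.5 = 232.5 degrees
Minute hand position: 45 x 6 = 270 degrees
Difference: |232.5 - 270| = 37.5 degrees
The angle between the hands is 37.5 degrees

Final answer: 37.5 degrees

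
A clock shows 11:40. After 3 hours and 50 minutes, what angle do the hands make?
First find the time 3 hours and 50 minutes after 11:40.
Total minutes: 11 x 60 + 40 + 3 x 60 + 50 = 930.
930 mod 720 = 210 minutes = 3:30.
Now compute the angle at 3:30:
Hour hand: 3 x 30 + 30 x 0.5 = 105 degrees
Minute hand: 30 x 6 = 180 degrees
Difference: |105 - 180| = 75 degrees
The angle is 75 degrees

Final answer: 75 degrees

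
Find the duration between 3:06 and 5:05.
From 3:06 to 5:05:
(5 x 60 + 5) - (3 x 60 + 6) = 305 - 186 = 119 minutes
= 1 hour and 59 minutes

Final answer: 1 hour and 59 minutes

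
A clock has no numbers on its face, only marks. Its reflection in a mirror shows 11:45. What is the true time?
Reflection across the vertical (12-6) axis maps a hand at angle A degrees to (360 - A) degrees, which sends a reading of T minutes past 12:00 to (720 - T) minutes past 12:00.
Mirror reads 11:45 = 705 minutes past 12:00.
Actual time: (720 - 705) mod 720 = 15 minutes = 12:15.

Final answer: 12:15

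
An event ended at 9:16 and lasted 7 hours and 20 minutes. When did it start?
Starting time: 9:16 = 556 total minutes past 12:00
Subtracting: 7 hours and 20 minutes = 440 minutes
556 - 440 = 116 minutes
= 1 hour and 56 minutes past 12:00 = 1:56

Final answer: 1:56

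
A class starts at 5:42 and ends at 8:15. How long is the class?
From 5:42 to 8:15:
(8 x 60 + 15) - (5 x 60 + 42) = 495 - 342 = 153 minutes
= 2 hours and 33 minutes

Final answer: 2 hours and 33 minutes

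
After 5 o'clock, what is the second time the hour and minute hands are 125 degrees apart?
At t minutes past 5:00, the hour hand is at 30 x 5 + 0.5t degrees and the minute hand is at 6t degrees.
The smaller angle between them is 125 degrees when |30H - 5.5t| = 125 or |30H - 5.5t| = 235.
With H = 5, solve 30 x 5 - 5.5t = +/- target for each target:
  t = (30 x 5 - 125) / 5.5 = 4.55
  t = (30 x 5 + 125) / 5.5 = 50
  t = (30 x 5 - 235) / 5.5 = -15.45 (outside (0, 60))
  t = (30 x 5 + 235) / 5.5 = 70 (outside (0, 60))
Valid solutions in (0, 60): {4.55, 50} minutes.
The second occurrence is t = 50 minutes.
The hands form a 125-degree angle at 50 minutes past 5:00.

Final answer: 50 minutes past 5:00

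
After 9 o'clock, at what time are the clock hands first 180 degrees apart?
For hands to be 180 degrees apart: |30H - 5.5t| = 180
With H = 9: t = (30 x 9 + 180)/5.5 = 81.82 or t = (30 x 9 - 180)/5.5 = 16.36
First valid solution (0 < t < 60): t = 16.36 minutes
The hands are opposite at 16.36 minutes past 9:00.

Final answer: 16.36 minutes past 9:00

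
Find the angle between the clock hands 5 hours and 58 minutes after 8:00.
First find the time 5 hours and 58 minutes after 8:00.
Total minutes: 8 x 60 + 0 + 5 x 60 + 58 = 838.
838 mod 720 = 118 minutes = 1:58.
Now compute the angle at 1:58:
Hour hand: 1 x 30 + 58 x 0.5 = 59 degrees
Minute hand: 58 x 6 = 348 degrees
Difference: |59 - 348| = 289 degrees
Smaller angle: 360 - 289 = 71 degrees

Final answer: 71 degrees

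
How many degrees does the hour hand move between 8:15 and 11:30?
The hour hand moves 0.5 degrees per minute.
Time elapsed: 11:30 - 8:15 = 195 minutes
Angular displacement: 195 x 0.5 = 97.5 degrees

Final answer: 97.5 degrees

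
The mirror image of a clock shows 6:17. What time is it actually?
Reflection across the vertical (12-6) axis maps a hand at angle A degrees to (360 - A) degrees, which sends a reading of T minutes past 12:00 to (720 - T) minutes past 12:00.
Mirror reads 6:17 = 377 minutes past 12:00.
Actual time: (720 - 377) mod 720 = 343 minutes = 5:43.

Final answer: 5:43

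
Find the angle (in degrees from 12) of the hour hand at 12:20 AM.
The hour hand moves 30 degrees per hour and 0.5 degrees per minute.
At 12:20: (0) x 30 + 20 x 0.5 = 0 + 10 = 10 degrees

Final answer: 10 degrees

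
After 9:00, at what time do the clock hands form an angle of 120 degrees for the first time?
At t minutes past 9:00, the hour hand is at 30 x 9 + 0.5t degrees and the minute hand is at 6t degrees.
The smaller angle between them is 120 degrees when |30H - 5.5t| = 120 or |30H - 5.5t| = 240.
With H = 9, solve 30 x 9 - 5.5t = +/- target for each target:
  t = (30 x 9 - 120) / 5.5 = 27.27
  t = (30 x 9 + 120) / 5.5 = 70.91 (outside (0, 60))
  t = (30 x 9 - 240) / 5.5 = 5.45
  t = (30 x 9 + 240) / 5.5 = 92.73 (outside (0, 60))
Valid solutions in (0, 60): {5.45, 27.27} minutes.
The first occurrence is t = 5.45 minutes.
The hands form a 120-degree angle at 5.45 minutes past 9:00.

Final answer: 5.45 minutes past 9:00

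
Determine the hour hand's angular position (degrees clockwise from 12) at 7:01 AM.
The hour hand moves 30 degrees per hour and 0.5 degrees per minute.
At 7:01: (7) x 30 + 1 x 0.5 = 210 + 0.5 = 210.5 degrees

Final answer: 210.5 degrees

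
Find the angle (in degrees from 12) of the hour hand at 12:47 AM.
The hour hand moves 30 degrees per hour and 0.5 degrees per minute.
At 12:47: (0) x 30 + 47 x 0.5 = 0 + 23.5 = 23.5 degrees

Final answer: 23.5 degrees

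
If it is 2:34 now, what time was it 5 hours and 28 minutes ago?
Starting time: 2:34 = 154 total minutes past 12:00
Subtracting: 5 hours and 28 minutes = 328 minutes
154 - 328 = -174 (negative, add 12 hours = 720) = 546 minutes
= 9 hours and 6 minutes past 12:00 = 9:06

Final answer: 9:06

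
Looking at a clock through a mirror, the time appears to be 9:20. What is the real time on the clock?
Reflection across the vertical (12-6) axis maps a hand at angle A degrees to (360 - A) degrees, which sends a reading of T minutes past 12:00 to (720 - T) minutes past 12:00.
Mirror reads 9:20 = 560 minutes past 12:00.
Actual time: (720 - 560) mod 720 = 160 minutes = 2:40.

Final answer: 2:40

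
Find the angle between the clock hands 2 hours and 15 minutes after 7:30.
First find the time 2 hours and 15 minutes after 7:30.
Total minutes: 7 x 60 + 30 + 2 x 60 + 15 = 585.
585 mod 720 = 585 minutes = 9:45.
Now compute the angle at 9:45:
Hour hand: 9 x 30 + 45 x 0.5 = 292.5 degrees
Minute hand: 45 x 6 = 270 degrees
Difference: |292.5 - 270| = 22.5 degrees
The angle is 22.5 degrees

Final answer: 22.5 degrees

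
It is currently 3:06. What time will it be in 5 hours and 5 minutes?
Starting time: 3:06
Adding 5 minutes to 6 minutes: 6 + 5 = 11 minutes
Adding 5 hours: 3 + 5 = 8
Final time: 8:11

Final answer: 8:11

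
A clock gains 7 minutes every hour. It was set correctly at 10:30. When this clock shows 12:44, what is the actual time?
For every 60 true minutes, the faulty clock advances 67 minutes, so 1 faulty-clock minute corresponds to 60/67 true minutes.
From 10:30 to 12:44 on the faulty dial is 134 minutes.
True elapsed: 134 x 60/67 = 120 minutes = 2 hours.
True time: 10:30 + 2 hours = 12:30.

Final answer: 12:30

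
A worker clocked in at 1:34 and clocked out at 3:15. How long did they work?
From 1:34 to 3:15:
(3 x 60 + 15) - (1 x 60 + 34) = 195 - 94 = 101 minutes
= 1 hour and 41 minutes

Final answer: 1 hour and 41 minutes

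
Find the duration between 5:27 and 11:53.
From 5:27 to 11:53:
(11 x 60 + 53) - (5 x 60 + 27) = 713 - 327 = 386 minutes
= 6 hours and 26 minutes

Final answer: 6 hours and 26 minutes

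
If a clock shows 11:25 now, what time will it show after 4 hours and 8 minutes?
Starting time: 11:25
Adding 8 minutes to 25 minutes: 25 + 8 = 33 minutes
Adding 4 hours: 11 + 4 = 15 - 12 = 3
Final time: 3:33

Final answer: 3:33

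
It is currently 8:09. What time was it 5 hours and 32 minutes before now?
Starting time: 8:09 = 489 total minutes past 12:00
Subtracting: 5 hours and 32 minutes = 332 minutes
489 - 332 = 157 minutes
= 2 hours and 37 minutes past 12:00 = 2:37

Final answer: 2:37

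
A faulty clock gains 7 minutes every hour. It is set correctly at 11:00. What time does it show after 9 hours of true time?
For every 60 true minutes, the faulty clock advances 60 + 7 = 67 minutes.
True elapsed: 9 hours = 540 minutes.
Faulty clock advances: 540 x 67/60 = 603 minutes (drift: 63 minutes ahead).
Shown time: 11:00 + 603 minutes = 9:03.

Final answer: 9:03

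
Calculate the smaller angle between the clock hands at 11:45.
Hour hand position: 11 x 30 + 45 x 0.5 = 352.5 degrees
Minute hand position: 45 x 6 = 270 degrees
Difference: |352.5 - 270| = 82.5 degrees
The angle between the hands is 82.5 degrees

Final answer: 82.5 degrees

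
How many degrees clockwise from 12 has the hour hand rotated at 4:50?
The hour hand moves 30 degrees per hour and 0.5 degrees per minute.
At 4:50: (4) x 30 + 50 x 0.5 = 120 + 25 = 145 degrees

Final answer: 145 degrees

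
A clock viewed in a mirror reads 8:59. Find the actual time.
Reflection across the vertical (12-6) axis maps a hand at angle A degrees to (360 - A) degrees, which sends a reading of T minutes past 12:00 to (720 - T) minutes past 12:00.
Mirror reads 8:59 = 539 minutes past 12:00.
Actual time: (720 - 539) mod 720 = 181 minutes = 3:01.

Final answer: 3:01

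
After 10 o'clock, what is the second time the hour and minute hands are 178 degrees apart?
At t minutes past 10:00, the hour hand is at 30 x 10 + 0.5t degrees and the minute hand is at 6t degrees.
The smaller angle between them is 178 degrees when |30H - 5.5t| = 178 or |30H - 5.5t| = 182.
With H = 10, solve 30 x 10 - 5.5t = +/- target for each target:
  t = (30 x 10 - 178) / 5.5 = 22.18
  t = (30 x 10 + 178) / 5.5 = 86.91 (outside (0, 60))
  t = (30 x 10 - 182) / 5.5 = 21.45
  t = (30 x 10 + 182) / 5.5 = 87.64 (outside (0, 60))
Valid solutions in (0, 60): {21.45, 22.18} minutes.
The second occurrence is t = 22.18 minutes.
The hands form a 178-degree angle at 22.18 minutes past 10:00.

Final answer: 22.18 minutes past 10:00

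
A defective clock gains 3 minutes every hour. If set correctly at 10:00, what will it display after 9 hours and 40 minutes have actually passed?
For every 60 true minutes, the faulty clock advances 60 + 3 = 63 minutes.
True elapsed: 9 hours and 40 minutes = 580 minutes.
Faulty clock advances: 580 x 63/60 = 609 minutes (drift: 29 minutes ahead).
Shown time: 10:00 + 609 minutes = 8:09.

Final answer: 8:09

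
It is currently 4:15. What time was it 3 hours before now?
Starting time: 4:15 = 255 total minutes past 12:00
Subtracting: 3 hours = 180 minutes
255 - 180 = 75 minutes
= 1 hour and 15 minutes past 12:00 = 1:15

Final answer: 1:15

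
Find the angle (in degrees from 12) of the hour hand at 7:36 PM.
The hour hand moves 30 degrees per hour and 0.5 degrees per minute.
At 7:36: (7) x 30 + 36 x 0.5 = 210 + 18 = 228 degrees

Final answer: 228 degrees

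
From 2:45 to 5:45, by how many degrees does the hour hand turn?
The hour hand moves 0.5 degrees per minute.
Time elapsed: 5:45 - 2:45 = 180 minutes
Angular displacement: 180 x 0.5 = 90 degrees

Final answer: 90 degrees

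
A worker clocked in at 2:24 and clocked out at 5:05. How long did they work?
From 2:24 to 5:05:
(5 x 60 + 5) - (2 x 60 + 24) = 305 - 144 = 161 minutes
= 2 hours and 41 minutes

Final answer: 2 hours and 41 minutes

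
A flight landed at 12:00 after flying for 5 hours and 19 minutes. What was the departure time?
Starting time: 12:00 = 0 total minutes past 12:00
Subtracting: 5 hours and 19 minutes = 319 minutes
0 - 319 = -319 (negative, add 12 hours = 720) = 401 minutes
= 6 hours and 41 minutes past 12:00 = 6:41

Final answer: 6:41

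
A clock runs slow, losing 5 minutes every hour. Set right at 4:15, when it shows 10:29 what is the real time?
For every 60 true minutes, the faulty clock advances 55 minutes, so 1 faulty-clock minute corresponds to 60/55 true minutes.
From 4:15 to 10:29 on the faulty dial is 374 minutes.
True elapsed: 374 x 60/55 = 408 minutes = 6 hours and 48 minutes.
True time: 4:15 + 6 hours and 48 minutes = 11:03.

Final answer: 11:03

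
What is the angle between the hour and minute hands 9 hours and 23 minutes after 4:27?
First find the time 9 hours and 23 minutes after 4:27.
Total minutes: 4 x 60 + 27 + 9 x 60 + 23 = 830.
830 mod 720 = 110 minutes = 1:50.
Now compute the angle at 1:50:
Hour hand: 1 x 30 + 50 x 0.5 = 55 degrees
Minute hand: 50 x 6 = 300 degrees
Difference: |55 - 300| = 245 degrees
Smaller angle: 360 - 245 = 115 degrees

Final answer: 115 degrees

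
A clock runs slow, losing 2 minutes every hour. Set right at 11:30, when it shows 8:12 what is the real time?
For every 60 true minutes, the faulty clock advances 58 minutes, so 1 faulty-clock minute corresponds to 60/58 true minutes.
From 11:30 to 8:12 on the faulty dial is 522 minutes.
True elapsed: 522 x 60/58 = 540 minutes = 9 hours.
True time: 11:30 + 9 hours = 8:30.

Final answer: 8:30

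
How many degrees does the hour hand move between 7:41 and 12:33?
The hour hand moves 0.5 degrees per minute.
Time elapsed: 12:33 - 7:41 = 292 minutes
Angular displacement: 292 x 0.5 = 146 degrees

Final answer: 146 degrees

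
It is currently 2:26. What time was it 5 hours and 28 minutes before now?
Starting time: 2:26 = 146 total minutes past 12:00
Subtracting: 5 hours and 28 minutes = 328 minutes
146 - 328 = -182 (negative, add 12 hours = 720) = 538 minutes
= 8 hours and 58 minutes past 12:00 = 8:58

Final answer: 8:58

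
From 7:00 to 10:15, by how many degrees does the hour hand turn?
The hour hand moves 0.5 degrees per minute.
Time elapsed: 10:15 - 7:00 = 195 minutes
Angular displacement: 195 x 0.5 = 97.5 degrees

Final answer: 97.5 degrees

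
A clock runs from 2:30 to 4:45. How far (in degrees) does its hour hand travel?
The hour hand moves 0.5 degrees per minute.
Time elapsed: 4:45 - 2:30 = 135 minutes
Angular displacement: 135 x 0.5 = 67.5 degrees

Final answer: 67.5 degrees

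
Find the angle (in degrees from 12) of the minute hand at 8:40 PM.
The minute hand moves 6 degrees per minute.
At 8:40: 40 x 6 = 240 degrees

Final answer: 240 degrees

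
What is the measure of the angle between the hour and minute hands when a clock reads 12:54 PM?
Hour hand position: 0 x 30 + 54 x 0.5 = 27 degrees
Minute hand position: 54 x 6 = 324 degrees
Difference: |27 - 324| = 297 degrees
Since 297 > 180, the smaller angle is 360 - 297 = 63 degrees

Final answer: 63 degrees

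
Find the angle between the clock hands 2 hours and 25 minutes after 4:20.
First find the time 2 hours and 25 minutes after 4:20.
Total minutes: 4 x 60 + 20 + 2 x 60 + 25 = 405.
405 mod 720 = 405 minutes = 6:45.
Now compute the angle at 6:45:
Hour hand: 6 x 30 + 45 x 0.5 = 202.5 degrees
Minute hand: 45 x 6 = 270 degrees
Difference: |202.5 - 270| = 67.5 degrees
The angle is 67.5 degrees

Final answer: 67.5 degrees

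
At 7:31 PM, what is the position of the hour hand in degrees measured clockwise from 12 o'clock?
The hour hand moves 30 degrees per hour and 0.5 degrees per minute.
At 7:31: (7) x 30 + 31 x 0.5 = 210 + 15.5 = 225.5 degrees

Final answer: 225.5 degrees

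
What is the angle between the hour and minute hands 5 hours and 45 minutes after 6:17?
First find the time 5 hours and 45 minutes after 6:17.
Total minutes: 6 x 60 + 17 + 5 x 60 + 45 = 722.
722 mod 720 = 2 minutes = 12:02.
Now compute the angle at 12:02:
Hour hand: 0 x 30 + 2 x 0.5 = 1 degrees
Minute hand: 2 x 6 = 12 degrees
Difference: |1 - 12| = 11 degrees
The angle is 11 degrees

Final answer: 11 degrees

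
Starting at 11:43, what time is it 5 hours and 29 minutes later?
Starting time: 11:43
Adding 29 minutes to 43 minutes: 43 + 29 = 72 minutes = 1 hour and 12 minutes
Adding 5 hours: 11 + 5 + 1 (carry) = 17 - 12 = 5
Final time: 5:12

Final answer: 5:12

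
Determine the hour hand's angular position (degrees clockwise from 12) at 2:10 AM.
The hour hand moves 30 degrees per hour and 0.5 degrees per minute.
At 2:10: (2) x 30 + 10 x 0.5 = 60 + 5 = 65 degrees

Final answer: 65 degrees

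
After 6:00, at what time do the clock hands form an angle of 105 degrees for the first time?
At t minutes past 6:00, the hour hand is at 30 x 6 + 0.5t degrees and the minute hand is at 6t degrees.
The smaller angle between them is 105 degrees when |30H - 5.5t| = 105 or |30H - 5.5t| = 255.
With H = 6, solve 30 x 6 - 5.5t = +/- target for each target:
  t = (30 x 6 - 105) / 5.5 = 13.64
  t = (30 x 6 + 105) / 5.5 = 51.82
  t = (30 x 6 - 255) / 5.5 = -13.64 (outside (0, 60))
  t = (30 x 6 + 255) / 5.5 = 79.09 (outside (0, 60))
Valid solutions in (0, 60): {13.64, 51.82} minutes.
The first occurrence is t = 13.64 minutes.
The hands form a 105-degree angle at 13.64 minutes past 6:00.

Final answer: 13.64 minutes past 6:00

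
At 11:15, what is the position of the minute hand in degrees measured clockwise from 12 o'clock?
The minute hand moves 6 degrees per minute.
At 11:15: 15 x 6 = 90 degrees

Final answer: 90 degrees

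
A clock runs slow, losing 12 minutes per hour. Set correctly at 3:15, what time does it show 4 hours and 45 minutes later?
For every 60 true minutes, the faulty clock advances 60 - 12 = 48 minutes.
True elapsed: 4 hours and 45 minutes = 285 minutes.
Faulty clock advances: 285 x 48/60 = 228 minutes (drift: 57 minutes behind).
Shown time: 3:15 + 228 minutes = 7:03.

Final answer: 7:03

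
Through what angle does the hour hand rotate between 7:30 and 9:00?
The hour hand moves 0.5 degrees per minute.
Time elapsed: 9:00 - 7:30 = 90 minutes
Angular displacement: 90 x 0.5 = 45 degrees

Final answer: 45 degrees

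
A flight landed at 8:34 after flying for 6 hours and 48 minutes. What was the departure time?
Starting time: 8:34 = 514 total minutes past 12:00
Subtracting: 6 hours and 48 minutes = 408 minutes
514 - 408 = 106 minutes
= 1 hour and 46 minutes past 12:00 = 1:46

Final answer: 1:46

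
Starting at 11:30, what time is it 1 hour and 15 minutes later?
Starting time: 11:30
Adding 15 minutes to 30 minutes: 30 + 15 = 45 minutes
Adding 1 hour: 11 + 1 = 12
Final time: 12:45

Final answer: 12:45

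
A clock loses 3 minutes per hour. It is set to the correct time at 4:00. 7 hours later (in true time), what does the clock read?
For every 60 true minutes, the faulty clock advances 60 - 3 = 57 minutes.
True elapsed: 7 hours = 420 minutes.
Faulty clock advances: 420 x 57/60 = 399 minutes (drift: 21 minutes behind).
Shown time: 4:00 + 399 minutes = 10:39.

Final answer: 10:39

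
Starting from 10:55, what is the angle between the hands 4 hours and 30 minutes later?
First find the time 4 hours and 30 minutes after 10:55.
Total minutes: 10 x 60 + 55 + 4 x 60 + 30 = 925.
925 mod 720 = 205 minutes = 3:25.
Now compute the angle at 3:25:
Hour hand: 3 x 30 + 25 x 0.5 = 102.5 degrees
Minute hand: 25 x 6 = 150 degrees
Difference: |102.5 - 150| = 47.5 degrees
The angle is 47.5 degrees

Final answer: 47.5 degrees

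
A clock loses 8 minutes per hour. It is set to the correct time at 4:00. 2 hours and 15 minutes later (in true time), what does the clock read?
For every 60 true minutes, the faulty clock advances 60 - 8 = 52 minutes.
True elapsed: 2 hours and 15 minutes = 135 minutes.
Faulty clock advances: 135 x 52/60 = 117 minutes (drift: 18 minutes behind).
Shown time: 4:00 + 117 minutes = 5:57.

Final answer: 5:57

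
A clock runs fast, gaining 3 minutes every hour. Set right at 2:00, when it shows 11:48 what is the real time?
For every 60 true minutes, the faulty clock advances 63 minutes, so 1 faulty-clock minute corresponds to 60/63 true minutes.
From 2:00 to 11:48 on the faulty dial is 588 minutes.
True elapsed: 588 x 60/63 = 560 minutes = 9 hours and 20 minutes.
True time: 2:00 + 9 hours and 20 minutes = 11:20.

Final answer: 11:20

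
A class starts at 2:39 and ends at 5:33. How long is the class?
From 2:39 to 5:33:
(5 x 60 + 33) - (2 x 60 + 39) = 333 - 159 = 174 minutes
= 2 hours and 54 minutes

Final answer: 2 hours and 54 minutes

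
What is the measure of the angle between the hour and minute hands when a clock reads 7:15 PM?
Hour hand position: 7 x 30 + 15 x 0.5 = 217.5 degrees
Minute hand position: 15 x 6 = 90 degrees
Difference: |217.5 - 90| = 127.5 degrees
The angle between the hands is 127.5 degrees

Final answer: 127.5 degrees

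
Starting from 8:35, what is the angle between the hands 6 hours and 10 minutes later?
First find the time 6 hours and 10 minutes after 8:35.
Total minutes: 8 x 60 + 35 + 6 x 60 + 10 = 885.
885 mod 720 = 165 minutes = 2:45.
Now compute the angle at 2:45:
Hour hand: 2 x 30 + 45 x 0.5 = 82.5 degrees
Minute hand: 45 x 6 = 270 degrees
Difference: |82.5 - 270| = 187.5 degrees
Smaller angle: 360 - 187.5 = 172.5 degrees

Final answer: 172.5 degrees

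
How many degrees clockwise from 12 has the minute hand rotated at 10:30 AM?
The minute hand moves 6 degrees per minute.
At 10:30: 30 x 6 = 180 degrees

Final answer: 180 degrees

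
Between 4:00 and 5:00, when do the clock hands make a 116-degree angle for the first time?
At t minutes past 4:00, the hour hand is at 30 x 4 + 0.5t degrees and the minute hand is at 6t degrees.
The smaller angle between them is 116 degrees when |30H - 5.5t| = 116 or |30H - 5.5t| = 244.
With H = 4, solve 30 x 4 - 5.5t = +/- target for each target:
  t = (30 x 4 - 116) / 5.5 = 0.73
  t = (30 x 4 + 116) / 5.5 = 42.91
  t = (30 x 4 - 244) / 5.5 = -22.55 (outside (0, 60))
  t = (30 x 4 + 244) / 5.5 = 66.18 (outside (0, 60))
Valid solutions in (0, 60): {0.73, 42.91} minutes.
The first occurrence is t = 0.73 minutes.
The hands form a 116-degree angle at 0.73 minutes past 4:00.

Final answer: 0.73 minutes past 4:00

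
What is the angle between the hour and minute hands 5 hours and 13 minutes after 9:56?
First find the time 5 hours and 13 minutes after 9:56.
Total minutes: 9 x 60 + 56 + 5 x 60 + 13 = 909.
909 mod 720 = 189 minutes = 3:09.
Now compute the angle at 3:09:
Hour hand: 3 x 30 + 9 x 0.5 = 94.5 degrees
Minute hand: 9 x 6 = 54 degrees
Difference: |94.5 - 54| = 40.5 degrees
The angle is 40.5 degrees

Final answer: 40.5 degrees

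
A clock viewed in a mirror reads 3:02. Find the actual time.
Reflection across the vertical (12-6) axis maps a hand at angle A degrees to (360 - A) degrees, which sends a reading of T minutes past 12:00 to (720 - T) minutes past 12:00.
Mirror reads 3:02 = 182 minutes past 12:00.
Actual time: (720 - 182) mod 720 = 538 minutes = 8:58.

Final answer: 8:58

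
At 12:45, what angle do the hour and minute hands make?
Hour hand position: 0 x 30 + 45 x 0.5 = 22.5 degrees
Minute hand position: 45 x 6 = 270 degrees
Difference: |22.5 - 270| = 247.5 degrees
Since 247.5 > 180, the smaller angle is 360 - 247.5 = 112.5 degrees

Final answer: 112.5 degrees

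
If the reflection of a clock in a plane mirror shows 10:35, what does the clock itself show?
Reflection across the vertical (12-6) axis maps a hand at angle A degrees to (360 - A) degrees, which sends a reading of T minutes past 12:00 to (720 - T) minutes past 12:00.
Mirror reads 10:35 = 635 minutes past 12:00.
Actual time: (720 - 635) mod 720 = 85 minutes = 1:25.

Final answer: 1:25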